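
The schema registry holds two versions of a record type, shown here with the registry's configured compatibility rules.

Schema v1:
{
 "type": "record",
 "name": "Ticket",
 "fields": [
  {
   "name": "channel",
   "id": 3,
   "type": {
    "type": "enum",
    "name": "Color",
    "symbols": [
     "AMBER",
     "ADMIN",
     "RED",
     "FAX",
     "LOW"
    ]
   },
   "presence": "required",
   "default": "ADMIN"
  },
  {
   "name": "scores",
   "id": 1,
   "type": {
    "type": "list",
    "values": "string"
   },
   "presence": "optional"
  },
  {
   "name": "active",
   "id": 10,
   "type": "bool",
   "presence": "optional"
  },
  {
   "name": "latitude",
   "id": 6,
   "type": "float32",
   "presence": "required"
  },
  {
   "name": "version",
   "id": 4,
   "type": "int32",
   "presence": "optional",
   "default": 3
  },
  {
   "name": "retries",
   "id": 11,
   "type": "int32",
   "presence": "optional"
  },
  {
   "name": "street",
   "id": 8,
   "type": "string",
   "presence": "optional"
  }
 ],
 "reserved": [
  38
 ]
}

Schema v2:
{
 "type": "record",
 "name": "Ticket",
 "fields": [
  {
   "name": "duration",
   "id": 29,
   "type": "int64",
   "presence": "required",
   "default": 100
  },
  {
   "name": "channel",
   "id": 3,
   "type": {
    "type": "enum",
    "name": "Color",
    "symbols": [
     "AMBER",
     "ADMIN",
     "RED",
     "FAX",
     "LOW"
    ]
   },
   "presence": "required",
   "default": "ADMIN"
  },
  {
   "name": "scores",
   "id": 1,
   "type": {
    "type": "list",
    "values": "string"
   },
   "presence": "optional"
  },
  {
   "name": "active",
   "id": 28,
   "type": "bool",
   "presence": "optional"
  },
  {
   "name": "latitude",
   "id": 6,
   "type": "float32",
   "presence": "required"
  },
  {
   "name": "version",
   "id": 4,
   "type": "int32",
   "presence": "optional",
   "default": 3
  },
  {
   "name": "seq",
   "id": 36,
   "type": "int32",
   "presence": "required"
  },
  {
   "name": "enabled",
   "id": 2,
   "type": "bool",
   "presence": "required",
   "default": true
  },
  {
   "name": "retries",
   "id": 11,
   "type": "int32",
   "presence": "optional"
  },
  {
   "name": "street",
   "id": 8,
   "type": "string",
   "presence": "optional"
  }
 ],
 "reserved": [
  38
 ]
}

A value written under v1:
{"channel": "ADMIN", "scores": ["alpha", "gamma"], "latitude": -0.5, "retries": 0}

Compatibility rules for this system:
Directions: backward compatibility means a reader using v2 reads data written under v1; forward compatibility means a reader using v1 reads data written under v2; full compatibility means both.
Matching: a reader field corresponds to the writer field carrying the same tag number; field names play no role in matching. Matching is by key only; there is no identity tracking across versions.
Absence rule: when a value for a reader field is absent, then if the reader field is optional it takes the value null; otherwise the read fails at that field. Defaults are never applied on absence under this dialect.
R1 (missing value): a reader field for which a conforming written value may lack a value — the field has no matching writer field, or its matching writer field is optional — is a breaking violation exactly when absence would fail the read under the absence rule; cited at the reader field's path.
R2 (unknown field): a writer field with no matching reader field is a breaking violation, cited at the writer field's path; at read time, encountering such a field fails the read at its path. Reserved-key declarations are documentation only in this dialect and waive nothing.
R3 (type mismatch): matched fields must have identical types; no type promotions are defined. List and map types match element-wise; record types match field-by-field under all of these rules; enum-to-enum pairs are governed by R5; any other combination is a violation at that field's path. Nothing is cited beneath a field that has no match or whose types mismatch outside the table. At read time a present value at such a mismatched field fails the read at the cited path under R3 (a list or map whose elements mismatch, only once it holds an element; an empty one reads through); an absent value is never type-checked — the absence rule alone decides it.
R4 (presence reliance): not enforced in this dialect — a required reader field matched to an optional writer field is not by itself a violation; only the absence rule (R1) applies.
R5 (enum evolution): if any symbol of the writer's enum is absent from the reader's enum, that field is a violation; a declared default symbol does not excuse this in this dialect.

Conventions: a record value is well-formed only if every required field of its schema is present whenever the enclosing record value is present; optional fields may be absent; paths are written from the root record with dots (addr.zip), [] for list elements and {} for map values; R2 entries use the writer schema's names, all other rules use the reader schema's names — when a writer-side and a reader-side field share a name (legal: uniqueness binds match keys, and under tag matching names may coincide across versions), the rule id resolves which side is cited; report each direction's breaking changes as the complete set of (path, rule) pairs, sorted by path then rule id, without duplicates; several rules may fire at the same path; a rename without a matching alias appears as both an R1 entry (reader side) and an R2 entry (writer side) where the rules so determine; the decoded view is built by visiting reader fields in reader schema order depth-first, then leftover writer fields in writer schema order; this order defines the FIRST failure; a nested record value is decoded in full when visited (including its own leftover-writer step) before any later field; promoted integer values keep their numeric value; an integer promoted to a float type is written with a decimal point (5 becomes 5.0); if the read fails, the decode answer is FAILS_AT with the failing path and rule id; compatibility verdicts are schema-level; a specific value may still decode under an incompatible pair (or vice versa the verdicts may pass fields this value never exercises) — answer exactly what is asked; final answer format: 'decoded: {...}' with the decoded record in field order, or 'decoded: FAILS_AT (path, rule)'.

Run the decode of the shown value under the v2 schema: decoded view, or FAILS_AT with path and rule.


decoded: FAILS_AT (duration, R1)

in Ticket below, arrows point writer -> reader
decoding the Ticket value with the v2 reader:
  read fails at duration under R1 (no fill)
  => FAILS_AT (duration, R1)
ruling out the remaining Ticket differences:
  added field seq to record Ticket: required int32, tag 36 (in v2 it sits immediately before retries) -> schema-level compatibility only; this Ticket value's decode is unchanged
  field active in record Ticket: tag 10 changed to 28 -> schema-level compatibility only; this Ticket value's decode is unchanged
  added field enabled to record Ticket: required bool, tag 2, default true (in v2 it sits immediately before retries) -> schema-level compatibility only; this Ticket value's decode is unchanged


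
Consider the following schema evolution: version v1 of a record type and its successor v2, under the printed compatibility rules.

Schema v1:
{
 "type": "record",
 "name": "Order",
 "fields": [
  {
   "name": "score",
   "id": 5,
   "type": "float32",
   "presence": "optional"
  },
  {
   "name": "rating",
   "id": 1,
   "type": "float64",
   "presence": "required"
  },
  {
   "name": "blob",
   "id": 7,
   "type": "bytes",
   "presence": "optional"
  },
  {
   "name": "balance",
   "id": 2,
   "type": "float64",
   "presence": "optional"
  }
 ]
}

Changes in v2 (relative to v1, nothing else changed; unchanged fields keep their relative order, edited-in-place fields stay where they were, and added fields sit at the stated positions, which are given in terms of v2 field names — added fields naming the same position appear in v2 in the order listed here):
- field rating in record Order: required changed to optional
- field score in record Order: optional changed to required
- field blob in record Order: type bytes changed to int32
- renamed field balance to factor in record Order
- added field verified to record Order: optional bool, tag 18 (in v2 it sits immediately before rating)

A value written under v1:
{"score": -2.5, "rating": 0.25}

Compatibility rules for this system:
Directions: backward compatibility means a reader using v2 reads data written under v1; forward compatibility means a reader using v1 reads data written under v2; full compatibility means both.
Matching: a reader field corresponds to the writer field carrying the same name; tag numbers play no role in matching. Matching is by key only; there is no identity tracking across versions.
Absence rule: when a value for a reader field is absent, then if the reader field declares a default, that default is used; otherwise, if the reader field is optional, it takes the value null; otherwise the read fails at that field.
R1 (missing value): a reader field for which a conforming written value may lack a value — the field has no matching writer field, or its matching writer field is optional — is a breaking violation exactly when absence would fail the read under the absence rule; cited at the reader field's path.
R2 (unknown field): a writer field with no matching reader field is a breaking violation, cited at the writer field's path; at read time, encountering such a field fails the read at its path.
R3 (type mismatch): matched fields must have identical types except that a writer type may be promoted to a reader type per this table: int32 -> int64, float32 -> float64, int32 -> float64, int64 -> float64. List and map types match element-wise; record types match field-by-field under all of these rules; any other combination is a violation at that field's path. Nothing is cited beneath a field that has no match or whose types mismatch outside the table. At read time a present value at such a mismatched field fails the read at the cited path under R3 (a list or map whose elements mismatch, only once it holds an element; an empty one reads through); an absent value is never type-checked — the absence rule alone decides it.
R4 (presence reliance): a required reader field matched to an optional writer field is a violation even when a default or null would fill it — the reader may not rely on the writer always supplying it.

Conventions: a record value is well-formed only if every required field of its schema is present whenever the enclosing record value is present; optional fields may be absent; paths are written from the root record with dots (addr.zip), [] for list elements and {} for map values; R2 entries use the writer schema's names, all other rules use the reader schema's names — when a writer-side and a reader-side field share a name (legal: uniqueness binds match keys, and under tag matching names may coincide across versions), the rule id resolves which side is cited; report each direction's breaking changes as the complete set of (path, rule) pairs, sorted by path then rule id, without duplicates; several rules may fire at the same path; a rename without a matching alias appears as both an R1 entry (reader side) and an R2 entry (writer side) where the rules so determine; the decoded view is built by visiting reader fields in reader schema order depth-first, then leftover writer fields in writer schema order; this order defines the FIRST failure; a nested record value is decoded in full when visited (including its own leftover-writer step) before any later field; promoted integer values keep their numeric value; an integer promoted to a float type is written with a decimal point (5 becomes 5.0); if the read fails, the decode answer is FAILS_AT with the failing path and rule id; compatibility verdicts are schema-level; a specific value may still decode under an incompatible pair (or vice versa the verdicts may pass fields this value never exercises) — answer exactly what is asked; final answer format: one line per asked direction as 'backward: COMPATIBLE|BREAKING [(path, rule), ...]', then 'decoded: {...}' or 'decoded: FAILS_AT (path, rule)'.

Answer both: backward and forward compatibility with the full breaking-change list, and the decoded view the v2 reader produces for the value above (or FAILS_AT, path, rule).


backward: BREAKING [(balance, R2), (blob, R3), (score, R1), (score, R4)]; forward: BREAKING [(blob, R3), (factor, R2), (rating, R1), (rating, R4), (verified, R2)]; decoded: {"score": -2.5, "verified": null, "rating": 0.25, "blob": null, "factor": null}

in Order below, arrows point writer -> reader
backward analysis of Order with v2 as reader and v1 as writer:
  score: paired with writer score (float32 -> float32; writer optional)
  verified has no writer counterpart
  rating: paired with writer rating (float64 -> float64; writer required)
  blob: paired with writer blob (bytes -> int32; writer optional)
  factor has no writer counterpart
  writer balance: unknown to reader
  breaking: (balance, R2)
  breaking: (blob, R3)
  breaking: (score, R1)
  breaking: (score, R4)
  backward on Order therefore BREAKING (4)
forward analysis of Order with v1 as reader and v2 as writer:
  score: paired with writer score (float32 -> float32; writer required)
  rating: paired with writer rating (float64 -> float64; writer optional)
  blob: paired with writer blob (int32 -> bytes; writer optional)
  balance has no writer counterpart
  writer verified: unknown to reader
  writer factor: unknown to reader
  breaking: (blob, R3)
  breaking: (factor, R2)
  breaking: (rating, R1)
  breaking: (rating, R4)
  breaking: (verified, R2)
  forward on Order therefore BREAKING (5)
migrating the Order value to v2:
  score := -2.5
  verified := null (not supplied -> null)
  rating := 0.25
  blob := null (not supplied -> null)
  factor := null (not supplied -> null)
  => decoded: {"score": -2.5, "verified": null, "rating": 0.25, "blob": null, "factor": null}


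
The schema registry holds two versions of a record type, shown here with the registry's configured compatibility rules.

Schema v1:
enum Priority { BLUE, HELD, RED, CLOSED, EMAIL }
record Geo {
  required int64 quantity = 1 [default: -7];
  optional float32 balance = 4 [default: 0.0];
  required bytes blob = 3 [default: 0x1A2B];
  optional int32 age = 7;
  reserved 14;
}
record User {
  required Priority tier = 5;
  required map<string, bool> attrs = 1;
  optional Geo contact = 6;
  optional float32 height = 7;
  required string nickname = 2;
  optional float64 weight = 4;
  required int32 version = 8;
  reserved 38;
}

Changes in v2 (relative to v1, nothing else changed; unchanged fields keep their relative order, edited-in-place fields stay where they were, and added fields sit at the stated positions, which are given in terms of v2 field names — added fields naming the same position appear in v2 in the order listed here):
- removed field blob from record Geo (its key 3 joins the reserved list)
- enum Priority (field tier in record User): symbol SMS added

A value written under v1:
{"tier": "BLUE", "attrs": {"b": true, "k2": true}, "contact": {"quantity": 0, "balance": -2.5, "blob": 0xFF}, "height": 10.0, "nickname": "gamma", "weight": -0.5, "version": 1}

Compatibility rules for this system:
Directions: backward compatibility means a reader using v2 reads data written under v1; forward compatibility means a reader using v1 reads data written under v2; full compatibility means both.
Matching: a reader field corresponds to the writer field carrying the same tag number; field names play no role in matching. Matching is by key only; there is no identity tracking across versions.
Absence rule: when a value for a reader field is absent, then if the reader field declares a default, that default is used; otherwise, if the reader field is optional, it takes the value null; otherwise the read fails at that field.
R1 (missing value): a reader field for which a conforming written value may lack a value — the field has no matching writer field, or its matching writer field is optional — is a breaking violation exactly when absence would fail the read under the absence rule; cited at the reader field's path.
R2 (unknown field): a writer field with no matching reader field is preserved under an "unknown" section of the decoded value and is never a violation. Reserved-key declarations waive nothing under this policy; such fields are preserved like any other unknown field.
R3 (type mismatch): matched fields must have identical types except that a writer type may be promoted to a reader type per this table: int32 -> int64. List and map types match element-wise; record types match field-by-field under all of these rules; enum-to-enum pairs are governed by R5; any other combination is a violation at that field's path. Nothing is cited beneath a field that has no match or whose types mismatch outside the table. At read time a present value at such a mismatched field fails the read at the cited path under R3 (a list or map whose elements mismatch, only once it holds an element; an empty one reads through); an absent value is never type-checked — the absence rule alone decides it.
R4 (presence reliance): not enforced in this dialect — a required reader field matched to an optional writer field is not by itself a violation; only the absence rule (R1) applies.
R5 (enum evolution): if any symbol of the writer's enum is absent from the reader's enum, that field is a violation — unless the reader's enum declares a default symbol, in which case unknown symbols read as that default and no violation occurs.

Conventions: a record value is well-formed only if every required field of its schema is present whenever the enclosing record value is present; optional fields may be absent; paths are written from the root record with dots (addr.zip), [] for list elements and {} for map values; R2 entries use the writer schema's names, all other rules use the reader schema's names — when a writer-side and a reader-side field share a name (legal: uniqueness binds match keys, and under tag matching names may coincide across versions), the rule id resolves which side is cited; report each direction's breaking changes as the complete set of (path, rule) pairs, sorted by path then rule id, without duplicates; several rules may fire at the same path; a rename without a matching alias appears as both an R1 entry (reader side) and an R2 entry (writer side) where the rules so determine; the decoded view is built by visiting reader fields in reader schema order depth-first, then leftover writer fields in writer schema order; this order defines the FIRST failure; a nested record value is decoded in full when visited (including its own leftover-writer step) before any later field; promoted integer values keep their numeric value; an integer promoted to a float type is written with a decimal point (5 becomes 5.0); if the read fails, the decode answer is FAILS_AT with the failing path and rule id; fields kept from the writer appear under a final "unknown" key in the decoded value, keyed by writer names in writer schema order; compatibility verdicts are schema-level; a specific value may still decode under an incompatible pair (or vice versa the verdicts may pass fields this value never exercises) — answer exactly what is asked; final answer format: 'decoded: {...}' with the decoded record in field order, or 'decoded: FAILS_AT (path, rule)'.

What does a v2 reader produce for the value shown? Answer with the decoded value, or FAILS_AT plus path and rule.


decoded: {"tier": "BLUE", "attrs": {"b": true, "k2": true}, "contact": {"quantity": 0, "balance": -2.5, "age": null, "unknown": {"blob": 0xFF}}, "height": 10.0, "nickname": "gamma", "weight": -0.5, "version": 1}

arrows below run writer -> reader for User
migrating the User value to v2:
  tier := "BLUE"
  attrs := {"b": true, "k2": true}
  contact.quantity := 0
  contact.balance := -2.5
  contact.age := null (absent, optional -> null)
  writer contact.blob: kept under "unknown"
  height := 10.0
  nickname := "gamma"
  weight := -0.5
  version := 1
  => decoded: {"tier": "BLUE", "attrs": {"b": true, "k2": true}, "contact": {"quantity": 0, "balance": -2.5, "age": null, "unknown": {"blob": 0xFF}}, "height": 10.0, "nickname": "gamma", "weight": -0.5, "version": 1}
the rest of the User diff is inert for this question:
  enum Priority (field tier in record User): symbol SMS added -> changes User's schema-level verdicts only — the decode of this value is the same


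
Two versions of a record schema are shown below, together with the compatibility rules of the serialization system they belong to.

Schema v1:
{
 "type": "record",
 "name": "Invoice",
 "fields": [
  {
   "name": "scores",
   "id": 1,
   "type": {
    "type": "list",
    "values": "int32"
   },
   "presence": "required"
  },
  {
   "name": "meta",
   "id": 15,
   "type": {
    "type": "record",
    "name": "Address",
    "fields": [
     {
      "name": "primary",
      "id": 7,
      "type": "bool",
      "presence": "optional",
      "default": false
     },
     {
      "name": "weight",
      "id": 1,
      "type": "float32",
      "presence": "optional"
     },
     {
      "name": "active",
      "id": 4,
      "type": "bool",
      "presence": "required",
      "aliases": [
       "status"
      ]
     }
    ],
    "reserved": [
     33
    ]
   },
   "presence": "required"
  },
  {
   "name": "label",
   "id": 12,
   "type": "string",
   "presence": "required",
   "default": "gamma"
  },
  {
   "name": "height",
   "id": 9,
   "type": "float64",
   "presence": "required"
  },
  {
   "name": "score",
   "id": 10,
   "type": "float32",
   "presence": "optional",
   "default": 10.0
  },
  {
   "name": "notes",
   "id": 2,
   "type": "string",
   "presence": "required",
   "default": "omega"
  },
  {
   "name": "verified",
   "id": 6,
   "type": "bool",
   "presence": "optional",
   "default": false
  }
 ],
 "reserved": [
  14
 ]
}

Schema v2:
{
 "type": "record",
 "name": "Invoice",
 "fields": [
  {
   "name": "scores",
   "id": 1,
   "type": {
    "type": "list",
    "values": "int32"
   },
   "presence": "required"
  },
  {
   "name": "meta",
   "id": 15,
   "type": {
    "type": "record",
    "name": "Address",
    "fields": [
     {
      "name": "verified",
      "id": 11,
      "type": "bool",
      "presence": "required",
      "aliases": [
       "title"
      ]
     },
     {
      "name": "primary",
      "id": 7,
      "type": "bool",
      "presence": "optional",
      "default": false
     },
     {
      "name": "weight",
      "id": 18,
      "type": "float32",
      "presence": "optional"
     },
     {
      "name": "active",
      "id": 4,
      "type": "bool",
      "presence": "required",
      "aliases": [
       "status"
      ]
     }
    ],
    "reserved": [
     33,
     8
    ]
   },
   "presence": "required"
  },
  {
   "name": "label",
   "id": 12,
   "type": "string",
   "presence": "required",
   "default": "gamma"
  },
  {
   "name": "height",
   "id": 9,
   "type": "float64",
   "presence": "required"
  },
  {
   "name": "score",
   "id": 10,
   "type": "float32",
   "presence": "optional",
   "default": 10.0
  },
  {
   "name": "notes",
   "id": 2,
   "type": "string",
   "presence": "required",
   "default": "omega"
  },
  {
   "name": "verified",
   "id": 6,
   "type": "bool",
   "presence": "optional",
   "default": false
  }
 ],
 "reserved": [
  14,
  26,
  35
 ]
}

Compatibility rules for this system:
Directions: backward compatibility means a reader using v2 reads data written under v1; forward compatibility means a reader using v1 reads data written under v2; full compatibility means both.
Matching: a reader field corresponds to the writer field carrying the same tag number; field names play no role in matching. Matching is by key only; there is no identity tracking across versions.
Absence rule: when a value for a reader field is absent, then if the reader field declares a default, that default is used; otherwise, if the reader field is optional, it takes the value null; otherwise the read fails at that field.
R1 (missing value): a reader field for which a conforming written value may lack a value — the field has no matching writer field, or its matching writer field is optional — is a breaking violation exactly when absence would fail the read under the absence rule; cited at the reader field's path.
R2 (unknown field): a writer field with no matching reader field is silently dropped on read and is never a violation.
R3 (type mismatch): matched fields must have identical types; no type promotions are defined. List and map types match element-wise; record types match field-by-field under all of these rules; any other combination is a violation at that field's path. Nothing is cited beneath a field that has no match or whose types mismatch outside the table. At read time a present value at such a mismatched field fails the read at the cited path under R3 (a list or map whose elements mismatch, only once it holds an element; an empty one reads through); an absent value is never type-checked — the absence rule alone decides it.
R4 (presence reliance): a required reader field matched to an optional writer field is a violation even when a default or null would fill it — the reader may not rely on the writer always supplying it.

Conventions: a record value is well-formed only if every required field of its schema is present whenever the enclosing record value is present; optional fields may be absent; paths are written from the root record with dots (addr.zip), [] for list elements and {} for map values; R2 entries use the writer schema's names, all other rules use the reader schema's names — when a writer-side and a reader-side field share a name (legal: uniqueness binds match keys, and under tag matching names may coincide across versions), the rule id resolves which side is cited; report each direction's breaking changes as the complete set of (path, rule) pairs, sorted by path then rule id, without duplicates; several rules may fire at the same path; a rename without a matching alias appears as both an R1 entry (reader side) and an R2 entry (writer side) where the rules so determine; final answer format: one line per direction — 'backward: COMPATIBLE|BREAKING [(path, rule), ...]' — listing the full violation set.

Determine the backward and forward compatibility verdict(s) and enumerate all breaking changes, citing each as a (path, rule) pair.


the writer's type comes first in each Invoice pair
backward analysis of Invoice with v2 as reader and v1 as writer:
  scores: list<int32> -> list<int32>, writer required; from scores
  meta: Address -> Address, writer required; from meta
  label: string -> string, writer required; from label
  height: float64 -> float64, writer required; from height
  score: float32 -> float32, writer optional; from score
  notes: string -> string, writer required; from notes
  verified: bool -> bool, writer optional; from verified
  no writer field matches reader meta.verified
  meta.primary: bool -> bool, writer optional; from meta.primary
  no writer field matches reader meta.weight
  meta.active: bool -> bool, writer required; from meta.active
  leftover writer field: meta.weight
  breaking: (meta.verified, R1)
  => backward verdict for Invoice: BREAKING, 1 violation(s)
forward analysis of Invoice with v1 as reader and v2 as writer:
  scores: list<int32> -> list<int32>, writer required; from scores
  meta: Address -> Address, writer required; from meta
  label: string -> string, writer required; from label
  height: float64 -> float64, writer required; from height
  score: float32 -> float32, writer optional; from score
  notes: string -> string, writer required; from notes
  verified: bool -> bool, writer optional; from verified
  meta.primary: bool -> bool, writer optional; from meta.primary
  no writer field matches reader meta.weight
  meta.active: bool -> bool, writer required; from meta.active
  leftover writer field: meta.verified
  leftover writer field: meta.weight
  => forward verdict for Invoice: COMPATIBLE, no violations

backward: BREAKING [(meta.verified, R1)]; forward: COMPATIBLE []


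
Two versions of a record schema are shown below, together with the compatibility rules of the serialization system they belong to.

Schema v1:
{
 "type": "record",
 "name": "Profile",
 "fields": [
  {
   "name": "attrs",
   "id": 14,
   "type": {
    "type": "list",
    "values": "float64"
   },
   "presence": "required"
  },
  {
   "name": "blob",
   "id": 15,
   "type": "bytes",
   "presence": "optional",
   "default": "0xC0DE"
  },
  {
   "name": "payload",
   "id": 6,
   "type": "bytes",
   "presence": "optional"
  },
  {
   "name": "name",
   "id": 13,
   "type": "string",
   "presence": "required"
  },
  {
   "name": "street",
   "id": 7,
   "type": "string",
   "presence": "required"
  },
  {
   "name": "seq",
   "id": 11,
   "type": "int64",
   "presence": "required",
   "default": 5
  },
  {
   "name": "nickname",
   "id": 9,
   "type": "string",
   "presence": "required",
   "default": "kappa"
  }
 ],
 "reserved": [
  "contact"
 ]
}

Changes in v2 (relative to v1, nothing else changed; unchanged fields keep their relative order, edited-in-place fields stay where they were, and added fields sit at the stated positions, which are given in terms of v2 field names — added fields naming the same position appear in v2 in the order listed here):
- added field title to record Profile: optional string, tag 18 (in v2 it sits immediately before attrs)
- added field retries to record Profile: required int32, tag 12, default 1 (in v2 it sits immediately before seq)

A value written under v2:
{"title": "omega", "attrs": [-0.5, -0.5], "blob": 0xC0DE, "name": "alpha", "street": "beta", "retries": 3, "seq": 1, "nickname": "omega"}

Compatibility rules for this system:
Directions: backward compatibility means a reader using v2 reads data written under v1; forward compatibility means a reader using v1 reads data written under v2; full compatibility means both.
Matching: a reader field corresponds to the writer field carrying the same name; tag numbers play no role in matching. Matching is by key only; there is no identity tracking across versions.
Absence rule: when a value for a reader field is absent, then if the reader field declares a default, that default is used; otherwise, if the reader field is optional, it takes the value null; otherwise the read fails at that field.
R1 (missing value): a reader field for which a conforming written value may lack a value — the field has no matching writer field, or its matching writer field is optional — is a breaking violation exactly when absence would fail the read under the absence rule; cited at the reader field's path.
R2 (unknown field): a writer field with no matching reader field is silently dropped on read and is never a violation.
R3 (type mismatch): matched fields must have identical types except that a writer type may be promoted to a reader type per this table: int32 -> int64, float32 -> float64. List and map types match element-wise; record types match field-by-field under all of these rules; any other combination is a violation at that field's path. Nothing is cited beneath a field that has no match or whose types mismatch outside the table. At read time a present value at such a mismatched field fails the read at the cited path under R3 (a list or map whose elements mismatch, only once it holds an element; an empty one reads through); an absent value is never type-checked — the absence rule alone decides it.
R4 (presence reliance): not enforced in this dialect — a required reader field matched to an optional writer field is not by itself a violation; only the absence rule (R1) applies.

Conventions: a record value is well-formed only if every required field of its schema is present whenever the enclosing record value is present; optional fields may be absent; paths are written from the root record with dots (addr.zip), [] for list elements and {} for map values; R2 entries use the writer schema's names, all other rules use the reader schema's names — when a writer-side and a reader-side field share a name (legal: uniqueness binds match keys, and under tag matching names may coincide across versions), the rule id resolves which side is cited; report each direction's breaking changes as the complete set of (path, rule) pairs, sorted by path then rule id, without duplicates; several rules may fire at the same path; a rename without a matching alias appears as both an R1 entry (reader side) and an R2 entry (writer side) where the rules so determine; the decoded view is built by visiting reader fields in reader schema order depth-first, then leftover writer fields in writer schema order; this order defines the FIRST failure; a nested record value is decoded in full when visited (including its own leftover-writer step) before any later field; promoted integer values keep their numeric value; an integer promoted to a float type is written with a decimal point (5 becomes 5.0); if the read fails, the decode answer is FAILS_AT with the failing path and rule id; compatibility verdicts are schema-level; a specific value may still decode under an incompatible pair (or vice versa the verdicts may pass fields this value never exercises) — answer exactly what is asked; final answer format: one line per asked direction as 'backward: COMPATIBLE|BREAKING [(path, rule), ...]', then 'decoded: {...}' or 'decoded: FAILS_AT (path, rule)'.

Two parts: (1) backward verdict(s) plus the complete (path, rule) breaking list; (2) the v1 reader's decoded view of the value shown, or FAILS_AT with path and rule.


in Profile below, arrows point writer -> reader
backward for Profile (reader v2, writer v1):
  title has no writer counterpart
  writer required, list<float64> -> list<float64>: reader attrs maps from writer attrs
  writer optional, bytes -> bytes: reader blob maps from writer blob
  writer optional, bytes -> bytes: reader payload maps from writer payload
  writer required, string -> string: reader name maps from writer name
  writer required, string -> string: reader street maps from writer street
  retries has no writer counterpart
  writer required, int64 -> int64: reader seq maps from writer seq
  writer required, string -> string: reader nickname maps from writer nickname
  => backward verdict for Profile: COMPATIBLE, no violations
decoding the Profile value with the v1 reader:
  attrs := [-0.5, -0.5]
  blob := 0xC0DE
  payload := null (absent, optional -> null)
  name := "alpha"
  street := "beta"
  seq := 1
  nickname := "omega"
  writer title: unknown -> dropped
  writer retries: unknown -> dropped
  => decoded: {"attrs": [-0.5, -0.5], "blob": 0xC0DE, "payload": null, "name": "alpha", "street": "beta", "seq": 1, "nickname": "omega"}
the rest of the Profile diff is inert for this question:
  added field retries to record Profile: required int32, tag 12, default 1 (in v2 it sits immediately before seq) -> no rule fires on it in Profile's dialect; the asked verdict holds
  added field title to record Profile: optional string, tag 18 (in v2 it sits immediately before attrs) -> no rule fires on it in Profile's dialect; the asked verdict holds

backward: COMPATIBLE []; decoded: {"attrs": [-0.5, -0.5], "blob": 0xC0DE, "payload": null, "name": "alpha", "street": "beta", "seq": 1, "nickname": "omega"}


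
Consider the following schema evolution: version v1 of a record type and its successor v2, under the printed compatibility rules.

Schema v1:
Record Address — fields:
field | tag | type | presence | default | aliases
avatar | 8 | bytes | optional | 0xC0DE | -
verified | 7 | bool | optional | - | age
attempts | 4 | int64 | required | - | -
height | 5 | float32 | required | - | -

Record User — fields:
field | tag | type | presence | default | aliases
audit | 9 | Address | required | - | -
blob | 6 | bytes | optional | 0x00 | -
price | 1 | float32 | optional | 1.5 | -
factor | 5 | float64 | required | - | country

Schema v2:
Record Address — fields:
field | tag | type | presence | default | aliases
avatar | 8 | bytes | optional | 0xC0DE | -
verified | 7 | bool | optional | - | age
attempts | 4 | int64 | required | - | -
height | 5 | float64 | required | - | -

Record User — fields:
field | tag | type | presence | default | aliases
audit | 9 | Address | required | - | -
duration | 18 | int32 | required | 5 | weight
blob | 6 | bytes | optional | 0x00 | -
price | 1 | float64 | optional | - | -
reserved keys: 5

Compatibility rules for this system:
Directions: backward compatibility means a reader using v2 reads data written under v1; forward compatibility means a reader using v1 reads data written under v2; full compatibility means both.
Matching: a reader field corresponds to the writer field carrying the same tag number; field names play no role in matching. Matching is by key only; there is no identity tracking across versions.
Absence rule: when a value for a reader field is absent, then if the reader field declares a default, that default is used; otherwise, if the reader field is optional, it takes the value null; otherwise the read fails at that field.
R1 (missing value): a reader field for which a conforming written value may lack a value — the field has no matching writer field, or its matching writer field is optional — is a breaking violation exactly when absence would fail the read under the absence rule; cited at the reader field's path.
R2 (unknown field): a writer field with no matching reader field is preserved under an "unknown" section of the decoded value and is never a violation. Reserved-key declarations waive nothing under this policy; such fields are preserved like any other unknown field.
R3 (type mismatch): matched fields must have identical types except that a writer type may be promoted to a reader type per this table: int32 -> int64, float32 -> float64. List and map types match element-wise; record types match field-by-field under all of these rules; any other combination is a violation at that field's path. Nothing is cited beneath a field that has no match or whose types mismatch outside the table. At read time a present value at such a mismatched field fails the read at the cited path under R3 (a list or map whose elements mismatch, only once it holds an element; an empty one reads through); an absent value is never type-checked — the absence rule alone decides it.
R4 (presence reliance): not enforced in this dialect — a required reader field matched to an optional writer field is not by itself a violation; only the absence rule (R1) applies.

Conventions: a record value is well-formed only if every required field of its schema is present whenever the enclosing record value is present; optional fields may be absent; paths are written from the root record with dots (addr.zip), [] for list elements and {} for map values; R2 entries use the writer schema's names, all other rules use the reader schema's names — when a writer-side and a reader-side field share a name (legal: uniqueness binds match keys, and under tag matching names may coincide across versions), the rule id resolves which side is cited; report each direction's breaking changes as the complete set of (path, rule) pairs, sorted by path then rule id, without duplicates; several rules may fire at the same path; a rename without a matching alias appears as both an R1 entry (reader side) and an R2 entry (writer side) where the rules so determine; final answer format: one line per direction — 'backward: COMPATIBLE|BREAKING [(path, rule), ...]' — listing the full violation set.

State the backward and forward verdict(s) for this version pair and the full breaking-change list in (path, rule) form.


backward: COMPATIBLE []; forward: BREAKING [(audit.height, R3), (factor, R1), (price, R3)]

each type pair in User: writer, then reader
backward analysis of User with v2 as reader and v1 as writer:
  audit <- audit (Address -> Address, writer required)
  duration: no writer match
  blob <- blob (bytes -> bytes, writer optional)
  price <- price (float32 -> float64, writer optional)
  factor (writer side), unknown to reader
  audit.avatar <- audit.avatar (bytes -> bytes, writer optional)
  audit.verified <- audit.verified (bool -> bool, writer optional)
  audit.attempts <- audit.attempts (int64 -> int64, writer required)
  audit.height <- audit.height (float32 -> float64, writer required)
  => backward: COMPATIBLE
forward analysis of User with v1 as reader and v2 as writer:
  audit <- audit (Address -> Address, writer required)
  blob <- blob (bytes -> bytes, writer optional)
  price <- price (float64 -> float32, writer optional)
  factor: no writer match
  duration (writer side), unknown to reader
  audit.avatar <- audit.avatar (bytes -> bytes, writer optional)
  audit.verified <- audit.verified (bool -> bool, writer optional)
  audit.attempts <- audit.attempts (int64 -> int64, writer required)
  audit.height <- audit.height (float64 -> float32, writer required)
  rule R3 violated at audit.height
  rule R1 violated at factor
  rule R3 violated at price
  => 3 violation(s): forward is BREAKING for User
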